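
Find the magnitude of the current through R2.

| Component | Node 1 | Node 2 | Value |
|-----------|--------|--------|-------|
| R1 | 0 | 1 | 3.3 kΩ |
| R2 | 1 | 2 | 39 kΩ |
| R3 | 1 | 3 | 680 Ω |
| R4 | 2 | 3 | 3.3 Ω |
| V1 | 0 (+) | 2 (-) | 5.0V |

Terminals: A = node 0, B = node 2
Nodal analysis, taking node 2 as the 0 V reference.
Source V1 fixes V_0 = 5 V.
KCL at each unknown node (sum of currents leaving = 0; resistances in Ω):
  Node 1: (V_1 - 5)/3300 + (V_1 - 0)/39000 + (V_1 - V_3)/680 = 0
  Node 3: (V_3 - V_1)/680 + (V_3 - 0)/3.3 = 0
Collecting terms (coefficients in siemens):
  0.001799·V_1 - 0.001471·V_3 = 0.001515
  0.3045·V_3 - 0.001471·V_1 = 0
Determinant D = (0.001799)(0.3045) - (-0.001471)(-0.001471) = 0.0005457
V_1 = [(0.001515)(0.3045) - (-0.001471)(0)]/D = 0.8454 V
V_3 = [(0.001799)(0) - (0.001515)(-0.001471)]/D = 0.004083 V
I_R2 = (V_1 - V_2)/R2 = (0.8454 - 0)/39000 = 0.00002168 A
|I_R2| = 0.00002168 A

Final answer: |I_R2| = 2.168e-05 A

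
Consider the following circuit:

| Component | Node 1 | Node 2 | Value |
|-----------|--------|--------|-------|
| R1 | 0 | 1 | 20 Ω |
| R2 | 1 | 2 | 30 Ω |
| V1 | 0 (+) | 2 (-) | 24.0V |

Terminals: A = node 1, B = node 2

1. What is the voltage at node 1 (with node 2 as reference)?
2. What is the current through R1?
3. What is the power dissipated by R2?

Nodal analysis, taking node 2 as the 0 V reference.
Source V1 fixes V_0 = 24 V.
KCL at each unknown node (sum of currents leaving = 0; resistances in Ω):
  Node 1: (V_1 - 24)/20 + (V_1 - 0)/30 = 0
Collecting terms: 0.08333 × V_1 = 1.2  =>  V_1 = 14.4 V
Part 1:
  Read off the nodal solution: V_1 = 14.4 V
Part 2:
  I_R1 = (V_0 - V_1)/R1 = (24 - 14.4)/20 = 0.48 A
  Magnitude: I_R1 = 0.48 A
Part 3:
  I_R2 = (V_1 - V_2)/R2 = (14.4 - 0)/30 = 0.48 A
  P_R2 = I_R2² × R2 = (0.48)² × 30 = 6.912 W

Final answers:
1. V_1 = 14.4 V
2. I_R1 = 0.48 A
3. P_R2 = 6.912 W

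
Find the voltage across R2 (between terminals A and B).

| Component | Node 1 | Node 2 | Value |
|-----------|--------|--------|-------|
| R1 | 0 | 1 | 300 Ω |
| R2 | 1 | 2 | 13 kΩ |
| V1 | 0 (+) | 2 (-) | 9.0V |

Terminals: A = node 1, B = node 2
R1 and R2 are in series across V1 (node 0 → node 1 → node 2), and the output A–B is taken across R2, so this is a voltage divider.
Series current: I = V1/(R1 + R2) = 9/(300 + 13000) = 9/13300 = 0.0006767 A
V_R2 = I × R2 = V1 × R2/(R1 + R2) = 9 × 13000/13300 = 8.797 V

Final answer: 8.797 V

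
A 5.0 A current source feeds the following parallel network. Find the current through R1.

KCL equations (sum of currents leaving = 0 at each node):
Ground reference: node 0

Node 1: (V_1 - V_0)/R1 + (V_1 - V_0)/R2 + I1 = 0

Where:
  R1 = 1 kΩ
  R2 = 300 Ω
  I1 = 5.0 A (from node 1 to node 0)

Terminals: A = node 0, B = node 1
All resistors sit directly between nodes 0 and 1, so they are in parallel and share one voltage V; the full source current 5 A splits among them.
1/R_par = 1/1000 + 1/300 = 0.004333 S  =>  R_par = 230.8 Ω
V = I × R_par = 5 × 230.8 = 1154 V
I_R1 = V/R1 = 1154/1000 = 1.154 A

Final answer: 1.154 A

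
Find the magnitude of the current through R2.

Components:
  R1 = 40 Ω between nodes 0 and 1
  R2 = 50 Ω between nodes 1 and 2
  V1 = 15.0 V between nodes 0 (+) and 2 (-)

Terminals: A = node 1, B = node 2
Nodal analysis, taking node 2 as the 0 V reference.
Source V1 fixes V_0 = 15 V.
KCL at each unknown node (sum of currents leaving = 0; resistances in Ω):
  Node 1: (V_1 - 15)/40 + (V_1 - 0)/50 = 0
Collecting terms: 0.045 × V_1 = 0.375  =>  V_1 = 8.333 V
I_R2 = (V_1 - V_2)/R2 = (8.333 - 0)/50 = 0.1667 A
|I_R2| = 0.1667 A

Final answer: |I_R2| = 0.1667 A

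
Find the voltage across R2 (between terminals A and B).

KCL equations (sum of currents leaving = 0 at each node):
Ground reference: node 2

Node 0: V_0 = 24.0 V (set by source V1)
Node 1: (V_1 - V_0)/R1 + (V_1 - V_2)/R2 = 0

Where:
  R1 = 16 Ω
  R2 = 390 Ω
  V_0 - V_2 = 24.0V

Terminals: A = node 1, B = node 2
R1 and R2 are in series across V1 (node 0 → node 1 → node 2), and the output A–B is taken across R2, so this is a voltage divider.
Series current: I = V1/(R1 + R2) = 24/(16 + 390) = 24/406 = 0.05911 A
V_R2 = I × R2 = V1 × R2/(R1 + R2) = 24 × 390/406 = 23.05 V

Final answer: 23.05 V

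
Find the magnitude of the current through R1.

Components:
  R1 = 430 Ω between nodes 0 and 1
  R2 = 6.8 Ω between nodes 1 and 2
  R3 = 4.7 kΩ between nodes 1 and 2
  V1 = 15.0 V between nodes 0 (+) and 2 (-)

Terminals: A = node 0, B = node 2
Nodal analysis, taking node 2 as the 0 V reference.
Source V1 fixes V_0 = 15 V.
KCL at each unknown node (sum of currents leaving = 0; resistances in Ω):
  Node 1: (V_1 - 15)/430 + (V_1 - 0)/6.8 + (V_1 - 0)/4700 = 0
Collecting terms: 0.1496 × V_1 = 0.03488  =>  V_1 = 0.2332 V
I_R1 = (V_0 - V_1)/R1 = (15 - 0.2332)/430 = 0.03434 A
|I_R1| = 0.03434 A

Final answer: |I_R1| = 0.03434 A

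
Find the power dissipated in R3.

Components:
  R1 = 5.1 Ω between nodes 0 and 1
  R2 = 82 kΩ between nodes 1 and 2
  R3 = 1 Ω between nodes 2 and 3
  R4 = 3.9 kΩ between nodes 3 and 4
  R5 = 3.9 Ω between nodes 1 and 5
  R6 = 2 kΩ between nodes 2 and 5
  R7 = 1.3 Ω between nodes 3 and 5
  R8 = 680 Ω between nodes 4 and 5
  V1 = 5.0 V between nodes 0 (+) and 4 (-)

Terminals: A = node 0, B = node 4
Nodal analysis, taking node 4 as the 0 V reference.
Source V1 fixes V_0 = 5 V.
KCL at each unknown node (sum of currents leaving = 0; resistances in Ω):
  Node 1: (V_1 - 5)/5.1 + (V_1 - V_2)/82000 + (V_1 - V_5)/3.9 = 0
  Node 2: (V_2 - V_1)/82000 + (V_2 - V_3)/1 + (V_2 - V_5)/2000 = 0
  Node 3: (V_3 - V_2)/1 + (V_3 - 0)/3900 + (V_3 - V_5)/1.3 = 0
  Node 5: (V_5 - V_1)/3.9 + (V_5 - V_2)/2000 + (V_5 - V_3)/1.3 + (V_5 - 0)/680 = 0
Collecting terms (coefficients in siemens):
  0.4525·V_1 - 0.0000122·V_2 - 0.2564·V_5 = 0.9804
  1.001·V_2 - 0.0000122·V_1 - 1·V_3 - 0.0005·V_5 = 0
  1.769·V_3 - 1·V_2 - 0.7692·V_5 = 0
  1.028·V_5 - 0.2564·V_1 - 0.0005·V_2 - 0.7692·V_3 = 0
Solving these 4 simultaneous equations (Gaussian elimination) gives:
  V_1 = 4.957 V, V_2 = 4.922 V, V_3 = 4.922 V, V_5 = 4.923 V
I_R3 = (V_2 - V_3)/R3 = (4.922 - 4.922)/1 = 0.000001243 A
P_R3 = I_R3² × R3 = (0.000001243)² × 1 = 0.000000000001546 W

Final answer: 1.546e-12 W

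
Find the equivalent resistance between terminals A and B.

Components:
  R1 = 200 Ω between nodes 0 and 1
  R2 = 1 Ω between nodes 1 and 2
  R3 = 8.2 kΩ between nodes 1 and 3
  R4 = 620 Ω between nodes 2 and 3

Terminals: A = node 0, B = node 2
Reduce the network between node 0 (A) and node 2 (B) by series/parallel combination:
  Rs1 = R3 + R4 (series, joined only at node 3) = 8200 + 620 = 8820 Ω
  Rp1 = R2 ‖ Rs1 (parallel, both between nodes 1 and 2) = 1/(1/1 + 1/8820) = 0.9999 Ω
  Rs2 = R1 + Rp1 (series, joined only at node 1) = 200 + 0.9999 = 201 Ω
R_eq = 201 Ω

Final answer: 201 Ω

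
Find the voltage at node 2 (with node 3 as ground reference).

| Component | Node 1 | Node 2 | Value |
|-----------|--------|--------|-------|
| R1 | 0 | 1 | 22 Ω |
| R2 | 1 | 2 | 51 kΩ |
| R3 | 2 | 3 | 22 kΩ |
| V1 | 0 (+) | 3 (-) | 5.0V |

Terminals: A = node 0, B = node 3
Nodal analysis, taking node 3 as the 0 V reference.
Source V1 fixes V_0 = 5 V.
KCL at each unknown node (sum of currents leaving = 0; resistances in Ω):
  Node 1: (V_1 - 5)/22 + (V_1 - V_2)/51000 = 0
  Node 2: (V_2 - V_1)/51000 + (V_2 - 0)/22000 = 0
Collecting terms (coefficients in siemens):
  0.04547·V_1 - 0.00001961·V_2 = 0.2273
  0.00006506·V_2 - 0.00001961·V_1 = 0
Determinant D = (0.04547)(0.00006506) - (-0.00001961)(-0.00001961) = 0.000002958
V_1 = [(0.2273)(0.00006506) - (-0.00001961)(0)]/D = 4.998 V
V_2 = [(0.04547)(0) - (0.2273)(-0.00001961)]/D = 1.506 V
The requested potential is V_2 = 1.506 V.

Final answer: V_2 = 1.506 V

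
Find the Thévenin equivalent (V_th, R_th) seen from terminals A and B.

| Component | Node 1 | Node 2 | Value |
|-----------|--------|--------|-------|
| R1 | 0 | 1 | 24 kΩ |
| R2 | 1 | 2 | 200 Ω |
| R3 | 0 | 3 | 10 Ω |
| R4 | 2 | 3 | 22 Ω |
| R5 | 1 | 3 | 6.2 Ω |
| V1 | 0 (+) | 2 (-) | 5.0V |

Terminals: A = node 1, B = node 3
Step 1 — V_th is the open-circuit voltage V_A - V_B (nothing connected across the terminals).
Nodal analysis, taking node 2 as the 0 V reference.
Source V1 fixes V_0 = 5 V.
KCL at each unknown node (sum of currents leaving = 0; resistances in Ω):
  Node 1: (V_1 - 5)/24000 + (V_1 - 0)/200 + (V_1 - V_3)/6.2 = 0
  Node 3: (V_3 - 5)/10 + (V_3 - 0)/22 + (V_3 - V_1)/6.2 = 0
Collecting terms (coefficients in siemens):
  0.1663·V_1 - 0.1613·V_3 = 0.0002083
  0.3067·V_3 - 0.1613·V_1 = 0.5
Determinant D = (0.1663)(0.3067) - (-0.1613)(-0.1613) = 0.02501
V_1 = [(0.0002083)(0.3067) - (-0.1613)(0.5)]/D = 3.227 V
V_3 = [(0.1663)(0.5) - (0.0002083)(-0.1613)]/D = 3.327 V
V_th = V_1 - V_3 = 3.227 - 3.327 = -0.09959 V
Step 2 — R_th: zero the source — replace V1 by a short circuit (node 2 merges into node 0) — and find the resistance seen between A (node 1) and B (node 3).
Reduce the network between node 1 (A) and node 3 (B) by series/parallel combination:
  Rp1 = R1 ‖ R2 (parallel, both between nodes 0 and 1) = 1/(1/24000 + 1/200) = 198.3 Ω
  Rp2 = R3 ‖ R4 (parallel, both between nodes 0 and 3) = 1/(1/10 + 1/22) = 6.875 Ω
  Rs1 = Rp1 + Rp2 (series, joined only at node 0) = 198.3 + 6.875 = 205.2 Ω
  Rp3 = R5 ‖ Rs1 (parallel, both between nodes 1 and 3) = 1/(1/6.2 + 1/205.2) = 6.018 Ω
R_th = 6.018 Ω

Final answer: V_th = -0.09959 V, R_th = 6.018 Ω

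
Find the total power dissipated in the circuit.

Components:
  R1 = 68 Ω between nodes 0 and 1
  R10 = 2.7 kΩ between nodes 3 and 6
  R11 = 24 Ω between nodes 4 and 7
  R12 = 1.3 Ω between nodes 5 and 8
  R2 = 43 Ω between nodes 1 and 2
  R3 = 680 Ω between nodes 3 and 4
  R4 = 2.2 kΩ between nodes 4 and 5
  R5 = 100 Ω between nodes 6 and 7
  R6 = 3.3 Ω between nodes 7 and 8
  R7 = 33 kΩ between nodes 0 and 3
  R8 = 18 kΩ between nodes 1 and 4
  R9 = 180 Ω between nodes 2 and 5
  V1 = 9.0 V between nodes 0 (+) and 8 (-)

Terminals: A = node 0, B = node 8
Nodal analysis, taking node 8 as the 0 V reference.
Source V1 fixes V_0 = 9 V.
KCL at each unknown node (sum of currents leaving = 0; resistances in Ω):
  Node 1: (V_1 - 9)/68 + (V_1 - V_2)/43 + (V_1 - V_4)/18000 = 0
  Node 2: (V_2 - V_1)/43 + (V_2 - V_5)/180 = 0
  Node 3: (V_3 - V_4)/680 + (V_3 - 9)/33000 + (V_3 - V_6)/2700 = 0
  Node 4: (V_4 - V_3)/680 + (V_4 - V_5)/2200 + (V_4 - V_1)/18000 + (V_4 - V_7)/24 = 0
  Node 5: (V_5 - V_4)/2200 + (V_5 - V_2)/180 + (V_5 - 0)/1.3 = 0
  Node 6: (V_6 - V_7)/100 + (V_6 - V_3)/2700 = 0
  Node 7: (V_7 - V_6)/100 + (V_7 - 0)/3.3 + (V_7 - V_4)/24 = 0
Collecting terms (coefficients in siemens):
  0.03802·V_1 - 0.02326·V_2 - 0.00005556·V_4 = 0.1324
  0.02881·V_2 - 0.02326·V_1 - 0.005556·V_5 = 0
  0.001871·V_3 - 0.001471·V_4 - 0.0003704·V_6 = 0.0002727
  0.04365·V_4 - 0.00005556·V_1 - 0.001471·V_3 - 0.0004545·V_5 - 0.04167·V_7 = 0
  0.7752·V_5 - 0.005556·V_2 - 0.0004545·V_4 = 0
  0.01037·V_6 - 0.0003704·V_3 - 0.01·V_7 = 0
  0.3547·V_7 - 0.04167·V_4 - 0.01·V_6 = 0
Solving these 7 simultaneous equations (Gaussian elimination) gives:
  V_1 = 6.886 V, V_2 = 5.566 V, V_3 = 0.1604 V, V_4 = 0.01666 V
  V_5 = 0.0399 V, V_6 = 0.007829 V, V_7 = 0.002178 V
Power in each resistor, P = (ΔV)²/R:
  P_R1 = (9 - 6.886)²/68 = 0.0657 W
  P_R2 = (6.886 - 5.566)²/43 = 0.04053 W
  P_R3 = (0.1604 - 0.01666)²/680 = 0.00003038 W
  P_R4 = (0.01666 - 0.0399)²/2200 = 0.0000002454 W
  P_R5 = (0.007829 - 0.002178)²/100 = 0.0000003193 W
  P_R6 = (0.002178 - 0)²/3.3 = 0.000001438 W
  P_R7 = (9 - 0.1604)²/33000 = 0.002368 W
  P_R8 = (6.886 - 0.01666)²/18000 = 0.002622 W
  P_R9 = (5.566 - 0.0399)²/180 = 0.1697 W
  P_R10 = (0.1604 - 0.007829)²/2700 = 0.00000862 W
  P_R11 = (0.01666 - 0.002178)²/24 = 0.000008743 W
  P_R12 = (0.0399 - 0)²/1.3 = 0.001225 W
P_total = P_R1 + P_R2 + P_R3 + P_R4 + P_R5 + P_R6 + P_R7 + P_R8 + P_R9 + P_R10 + P_R11 + P_R12 = 0.2822 W

Final answer: 0.2822 W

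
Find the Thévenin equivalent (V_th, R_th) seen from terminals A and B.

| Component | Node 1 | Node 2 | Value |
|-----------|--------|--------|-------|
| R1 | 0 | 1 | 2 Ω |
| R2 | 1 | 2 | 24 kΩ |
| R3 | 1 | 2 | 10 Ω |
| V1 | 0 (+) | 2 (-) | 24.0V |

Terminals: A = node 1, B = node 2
Step 1 — V_th is the open-circuit voltage V_A - V_B (nothing connected across the terminals).
Nodal analysis, taking node 2 as the 0 V reference.
Source V1 fixes V_0 = 24 V.
KCL at each unknown node (sum of currents leaving = 0; resistances in Ω):
  Node 1: (V_1 - 24)/2 + (V_1 - 0)/24000 + (V_1 - 0)/10 = 0
Collecting terms: 0.6 × V_1 = 12  =>  V_1 = 20 V
V_th = V_1 - V_2 = 20 - 0 = 20 V
Step 2 — R_th: zero the source — replace V1 by a short circuit (node 2 merges into node 0) — and find the resistance seen between A (node 1) and B (node 0).
Reduce the network between node 1 (A) and node 0 (B) by series/parallel combination:
  Rp1 = R1 ‖ R2 ‖ R3 (parallel, all between nodes 0 and 1) = 1/(1/2 + 1/24000 + 1/10) = 1.667 Ω
R_th = 1.667 Ω

Final answer: V_th = 20 V, R_th = 1.667 Ω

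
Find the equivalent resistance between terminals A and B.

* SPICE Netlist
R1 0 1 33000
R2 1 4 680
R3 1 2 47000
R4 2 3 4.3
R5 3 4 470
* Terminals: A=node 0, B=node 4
Reduce the network between node 0 (A) and node 4 (B) by series/parallel combination:
  Rs1 = R3 + R4 (series, joined only at node 2) = 47000 + 4.3 = 47000 Ω
  Rs2 = R5 + Rs1 (series, joined only at node 3) = 470 + 47000 = 47470 Ω
  Rp1 = R2 ‖ Rs2 (parallel, both between nodes 1 and 4) = 1/(1/680 + 1/47470) = 670.4 Ω
  Rs3 = R1 + Rp1 (series, joined only at node 1) = 33000 + 670.4 = 33670 Ω
R_eq = 33.67 kΩ

Final answer: 33.67 kΩ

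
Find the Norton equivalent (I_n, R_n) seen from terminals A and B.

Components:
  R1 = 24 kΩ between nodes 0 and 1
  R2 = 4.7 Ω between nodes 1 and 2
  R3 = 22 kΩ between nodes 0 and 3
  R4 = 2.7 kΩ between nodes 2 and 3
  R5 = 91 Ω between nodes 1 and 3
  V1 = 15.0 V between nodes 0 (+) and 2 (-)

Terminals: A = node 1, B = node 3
Find the Thévenin equivalent first; then I_n = V_th/R_th and R_n = R_th.
Step 1 — V_th is the open-circuit voltage V_A - V_B (nothing connected across the terminals).
Nodal analysis, taking node 2 as the 0 V reference.
Source V1 fixes V_0 = 15 V.
KCL at each unknown node (sum of currents leaving = 0; resistances in Ω):
  Node 1: (V_1 - 15)/24000 + (V_1 - 0)/4.7 + (V_1 - V_3)/91 = 0
  Node 3: (V_3 - 15)/22000 + (V_3 - 0)/2700 + (V_3 - V_1)/91 = 0
Collecting terms (coefficients in siemens):
  0.2238·V_1 - 0.01099·V_3 = 0.000625
  0.0114·V_3 - 0.01099·V_1 = 0.0006818
Determinant D = (0.2238)(0.0114) - (-0.01099)(-0.01099) = 0.002432
V_1 = [(0.000625)(0.0114) - (-0.01099)(0.0006818)]/D = 0.006013 V
V_3 = [(0.2238)(0.0006818) - (0.000625)(-0.01099)]/D = 0.06558 V
V_th = V_1 - V_3 = 0.006013 - 0.06558 = -0.05956 V
Step 2 — R_th: zero the source — replace V1 by a short circuit (node 2 merges into node 0) — and find the resistance seen between A (node 1) and B (node 3).
Reduce the network between node 1 (A) and node 3 (B) by series/parallel combination:
  Rp1 = R1 ‖ R2 (parallel, both between nodes 0 and 1) = 1/(1/24000 + 1/4.7) = 4.699 Ω
  Rp2 = R3 ‖ R4 (parallel, both between nodes 0 and 3) = 1/(1/22000 + 1/2700) = 2405 Ω
  Rs1 = Rp1 + Rp2 (series, joined only at node 0) = 4.699 + 2405 = 2410 Ω
  Rp3 = R5 ‖ Rs1 (parallel, both between nodes 1 and 3) = 1/(1/91 + 1/2410) = 87.69 Ω
R_th = 87.69 Ω
I_n = V_th/R_th = -0.05956/87.69 = -0.0006793 A, and R_n = R_th = 87.69 Ω

Final answer: I_n = -0.0006793 A, R_n = 87.69 Ω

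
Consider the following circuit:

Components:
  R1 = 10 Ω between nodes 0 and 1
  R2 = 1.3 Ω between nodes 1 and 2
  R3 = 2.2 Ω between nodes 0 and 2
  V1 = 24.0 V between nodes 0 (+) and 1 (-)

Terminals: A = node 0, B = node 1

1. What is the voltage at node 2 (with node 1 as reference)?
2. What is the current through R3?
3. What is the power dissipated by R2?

Nodal analysis, taking node 1 as the 0 V reference.
Source V1 fixes V_0 = 24 V.
KCL at each unknown node (sum of currents leaving = 0; resistances in Ω):
  Node 2: (V_2 - 0)/1.3 + (V_2 - 24)/2.2 = 0
Collecting terms: 1.224 × V_2 = 10.91  =>  V_2 = 8.914 V
Part 1:
  Read off the nodal solution: V_2 = 8.914 V
Part 2:
  I_R3 = (V_0 - V_2)/R3 = (24 - 8.914)/2.2 = 6.857 A
  Magnitude: I_R3 = 6.857 A
Part 3:
  I_R2 = (V_1 - V_2)/R2 = (0 - 8.914)/1.3 = -6.857 A
  P_R2 = I_R2² × R2 = (-6.857)² × 1.3 = 61.13 W

Final answers:
1. V_2 = 8.914 V
2. I_R3 = 6.857 A
3. P_R2 = 61.13 W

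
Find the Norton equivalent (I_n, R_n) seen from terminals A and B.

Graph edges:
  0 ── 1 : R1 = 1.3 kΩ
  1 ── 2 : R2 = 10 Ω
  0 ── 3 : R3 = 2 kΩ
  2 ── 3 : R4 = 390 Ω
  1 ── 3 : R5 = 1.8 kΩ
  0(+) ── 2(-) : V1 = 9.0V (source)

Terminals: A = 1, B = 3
Find the Thévenin equivalent first; then I_n = V_th/R_th and R_n = R_th.
Step 1 — V_th is the open-circuit voltage V_A - V_B (nothing connected across the terminals).
Nodal analysis, taking node 2 as the 0 V reference.
Source V1 fixes V_0 = 9 V.
KCL at each unknown node (sum of currents leaving = 0; resistances in Ω):
  Node 1: (V_1 - 9)/1300 + (V_1 - 0)/10 + (V_1 - V_3)/1800 = 0
  Node 3: (V_3 - 9)/2000 + (V_3 - 0)/390 + (V_3 - V_1)/1800 = 0
Collecting terms (coefficients in siemens):
  0.1013·V_1 - 0.0005556·V_3 = 0.006923
  0.00362·V_3 - 0.0005556·V_1 = 0.0045
Determinant D = (0.1013)(0.00362) - (-0.0005556)(-0.0005556) = 0.0003665
V_1 = [(0.006923)(0.00362) - (-0.0005556)(0.0045)]/D = 0.07521 V
V_3 = [(0.1013)(0.0045) - (0.006923)(-0.0005556)]/D = 1.255 V
V_th = V_1 - V_3 = 0.07521 - 1.255 = -1.18 V
Step 2 — R_th: zero the source — replace V1 by a short circuit (node 2 merges into node 0) — and find the resistance seen between A (node 1) and B (node 3).
Reduce the network between node 1 (A) and node 3 (B) by series/parallel combination:
  Rp1 = R1 ‖ R2 (parallel, both between nodes 0 and 1) = 1/(1/1300 + 1/10) = 9.924 Ω
  Rp2 = R3 ‖ R4 (parallel, both between nodes 0 and 3) = 1/(1/2000 + 1/390) = 326.4 Ω
  Rs1 = Rp1 + Rp2 (series, joined only at node 0) = 9.924 + 326.4 = 336.3 Ω
  Rp3 = R5 ‖ Rs1 (parallel, both between nodes 1 and 3) = 1/(1/1800 + 1/336.3) = 283.3 Ω
R_th = 283.3 Ω
I_n = V_th/R_th = -1.18/283.3 = -0.004163 A, and R_n = R_th = 283.3 Ω

Final answer: I_n = -0.004163 A, R_n = 283.3 Ω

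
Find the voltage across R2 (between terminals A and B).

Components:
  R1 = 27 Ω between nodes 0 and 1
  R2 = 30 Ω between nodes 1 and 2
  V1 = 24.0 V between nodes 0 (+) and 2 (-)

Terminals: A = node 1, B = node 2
R1 and R2 are in series across V1 (node 0 → node 1 → node 2), and the output A–B is taken across R2, so this is a voltage divider.
Series current: I = V1/(R1 + R2) = 24/(27 + 30) = 24/57 = 0.4211 A
V_R2 = I × R2 = V1 × R2/(R1 + R2) = 24 × 30/57 = 12.63 V

Final answer: 12.63 V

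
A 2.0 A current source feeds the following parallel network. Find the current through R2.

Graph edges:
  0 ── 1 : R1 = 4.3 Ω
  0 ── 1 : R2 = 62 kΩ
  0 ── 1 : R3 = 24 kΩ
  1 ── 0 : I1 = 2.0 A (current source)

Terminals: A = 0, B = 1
All resistors sit directly between nodes 0 and 1, so they are in parallel and share one voltage V; the full source current 2 A splits among them.
1/R_par = 1/4.3 + 1/62000 + 1/24000 = 0.2326 S  =>  R_par = 4.299 Ω
V = I × R_par = 2 × 4.299 = 8.598 V
I_R2 = V/R2 = 8.598/62000 = 0.0001387 A

Final answer: 0.0001387 A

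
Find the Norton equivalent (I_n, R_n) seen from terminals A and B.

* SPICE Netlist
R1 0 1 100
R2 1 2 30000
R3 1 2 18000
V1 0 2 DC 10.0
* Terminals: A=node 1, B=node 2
Find the Thévenin equivalent first; then I_n = V_th/R_th and R_n = R_th.
Step 1 — V_th is the open-circuit voltage V_A - V_B (nothing connected across the terminals).
Nodal analysis, taking node 2 as the 0 V reference.
Source V1 fixes V_0 = 10 V.
KCL at each unknown node (sum of currents leaving = 0; resistances in Ω):
  Node 1: (V_1 - 10)/100 + (V_1 - 0)/30000 + (V_1 - 0)/18000 = 0
Collecting terms: 0.01009 × V_1 = 0.1  =>  V_1 = 9.912 V
V_th = V_1 - V_2 = 9.912 - 0 = 9.912 V
Step 2 — R_th: zero the source — replace V1 by a short circuit (node 2 merges into node 0) — and find the resistance seen between A (node 1) and B (node 0).
Reduce the network between node 1 (A) and node 0 (B) by series/parallel combination:
  Rp1 = R1 ‖ R2 ‖ R3 (parallel, all between nodes 0 and 1) = 1/(1/100 + 1/30000 + 1/18000) = 99.12 Ω
R_th = 99.12 Ω
I_n = V_th/R_th = 9.912/99.12 = 0.1 A, and R_n = R_th = 99.12 Ω

Final answer: I_n = 0.1 A, R_n = 99.12 Ω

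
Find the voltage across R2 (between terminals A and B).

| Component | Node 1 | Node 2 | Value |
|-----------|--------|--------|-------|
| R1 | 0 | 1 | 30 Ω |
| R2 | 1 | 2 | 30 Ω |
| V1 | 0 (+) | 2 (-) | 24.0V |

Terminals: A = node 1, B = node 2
R1 and R2 are in series across V1 (node 0 → node 1 → node 2), and the output A–B is taken across R2, so this is a voltage divider.
Series current: I = V1/(R1 + R2) = 24/(30 + 30) = 24/60 = 0.4 A
V_R2 = I × R2 = V1 × R2/(R1 + R2) = 24 × 30/60 = 12 V

Final answer: 12 V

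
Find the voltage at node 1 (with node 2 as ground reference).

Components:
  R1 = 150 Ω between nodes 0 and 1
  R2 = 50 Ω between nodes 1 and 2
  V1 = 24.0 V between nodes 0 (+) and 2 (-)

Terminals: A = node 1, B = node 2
Nodal analysis, taking node 2 as the 0 V reference.
Source V1 fixes V_0 = 24 V.
KCL at each unknown node (sum of currents leaving = 0; resistances in Ω):
  Node 1: (V_1 - 24)/150 + (V_1 - 0)/50 = 0
Collecting terms: 0.02667 × V_1 = 0.16  =>  V_1 = 6 V
The requested potential is V_1 = 6 V.

Final answer: V_1 = 6 V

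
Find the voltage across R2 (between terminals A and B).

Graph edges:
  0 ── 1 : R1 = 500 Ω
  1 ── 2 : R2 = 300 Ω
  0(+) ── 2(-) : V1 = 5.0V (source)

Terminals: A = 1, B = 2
R1 and R2 are in series across V1 (node 0 → node 1 → node 2), and the output A–B is taken across R2, so this is a voltage divider.
Series current: I = V1/(R1 + R2) = 5/(500 + 300) = 5/800 = 0.00625 A
V_R2 = I × R2 = V1 × R2/(R1 + R2) = 5 × 300/800 = 1.875 V

Final answer: 1.875 V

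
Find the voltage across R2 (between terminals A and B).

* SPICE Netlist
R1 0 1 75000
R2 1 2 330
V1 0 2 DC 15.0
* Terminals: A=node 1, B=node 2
R1 and R2 are in series across V1 (node 0 → node 1 → node 2), and the output A–B is taken across R2, so this is a voltage divider.
Series current: I = V1/(R1 + R2) = 15/(75000 + 330) = 15/75330 = 0.0001991 A
V_R2 = I × R2 = V1 × R2/(R1 + R2) = 15 × 330/75330 = 0.06571 V

Final answer: 0.06571 V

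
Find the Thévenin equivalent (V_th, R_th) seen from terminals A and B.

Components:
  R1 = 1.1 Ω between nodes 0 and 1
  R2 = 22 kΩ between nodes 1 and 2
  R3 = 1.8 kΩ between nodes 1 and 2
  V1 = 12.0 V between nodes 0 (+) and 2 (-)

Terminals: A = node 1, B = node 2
Step 1 — V_th is the open-circuit voltage V_A - V_B (nothing connected across the terminals).
Nodal analysis, taking node 2 as the 0 V reference.
Source V1 fixes V_0 = 12 V.
KCL at each unknown node (sum of currents leaving = 0; resistances in Ω):
  Node 1: (V_1 - 12)/1.1 + (V_1 - 0)/22000 + (V_1 - 0)/1800 = 0
Collecting terms: 0.9097 × V_1 = 10.91  =>  V_1 = 11.99 V
V_th = V_1 - V_2 = 11.99 - 0 = 11.99 V
Step 2 — R_th: zero the source — replace V1 by a short circuit (node 2 merges into node 0) — and find the resistance seen between A (node 1) and B (node 0).
Reduce the network between node 1 (A) and node 0 (B) by series/parallel combination:
  Rp1 = R1 ‖ R2 ‖ R3 (parallel, all between nodes 0 and 1) = 1/(1/1.1 + 1/22000 + 1/1800) = 1.099 Ω
R_th = 1.099 Ω

Final answer: V_th = 11.99 V, R_th = 1.099 Ω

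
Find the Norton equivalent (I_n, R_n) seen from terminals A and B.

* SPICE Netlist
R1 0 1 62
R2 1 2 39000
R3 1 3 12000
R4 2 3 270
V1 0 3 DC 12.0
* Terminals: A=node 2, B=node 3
Find the Thévenin equivalent first; then I_n = V_th/R_th and R_n = R_th.
Step 1 — V_th is the open-circuit voltage V_A - V_B (nothing connected across the terminals).
Nodal analysis, taking node 3 as the 0 V reference.
Source V1 fixes V_0 = 12 V.
KCL at each unknown node (sum of currents leaving = 0; resistances in Ω):
  Node 1: (V_1 - 12)/62 + (V_1 - V_2)/39000 + (V_1 - 0)/12000 = 0
  Node 2: (V_2 - V_1)/39000 + (V_2 - 0)/270 = 0
Collecting terms (coefficients in siemens):
  0.01624·V_1 - 0.00002564·V_2 = 0.1935
  0.003729·V_2 - 0.00002564·V_1 = 0
Determinant D = (0.01624)(0.003729) - (-0.00002564)(-0.00002564) = 0.00006056
V_1 = [(0.1935)(0.003729) - (-0.00002564)(0)]/D = 11.92 V
V_2 = [(0.01624)(0) - (0.1935)(-0.00002564)]/D = 0.08195 V
V_th = V_2 - V_3 = 0.08195 - 0 = 0.08195 V
Step 2 — R_th: zero the source — replace V1 by a short circuit (node 3 merges into node 0) — and find the resistance seen between A (node 2) and B (node 0).
Reduce the network between node 2 (A) and node 0 (B) by series/parallel combination:
  Rp1 = R1 ‖ R3 (parallel, both between nodes 0 and 1) = 1/(1/62 + 1/12000) = 61.68 Ω
  Rs1 = R2 + Rp1 (series, joined only at node 1) = 39000 + 61.68 = 39060 Ω
  Rp2 = R4 ‖ Rs1 (parallel, both between nodes 0 and 2) = 1/(1/270 + 1/39060) = 268.1 Ω
R_th = 268.1 Ω
I_n = V_th/R_th = 0.08195/268.1 = 0.0003056 A, and R_n = R_th = 268.1 Ω

Final answer: I_n = 0.0003056 A, R_n = 268.1 Ω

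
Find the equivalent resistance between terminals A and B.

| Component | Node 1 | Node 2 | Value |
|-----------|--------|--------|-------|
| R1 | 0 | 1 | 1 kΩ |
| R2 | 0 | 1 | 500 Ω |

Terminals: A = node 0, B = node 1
Reduce the network between node 0 (A) and node 1 (B) by series/parallel combination:
  Rp1 = R1 ‖ R2 (parallel, both between nodes 0 and 1) = 1/(1/1000 + 1/500) = 333.3 Ω
R_eq = 333.3 Ω

Final answer: 333.3 Ω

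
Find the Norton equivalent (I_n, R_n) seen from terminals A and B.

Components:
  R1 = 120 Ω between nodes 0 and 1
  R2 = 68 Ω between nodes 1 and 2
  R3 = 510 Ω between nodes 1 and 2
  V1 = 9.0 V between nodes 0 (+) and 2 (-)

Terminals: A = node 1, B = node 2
Find the Thévenin equivalent first; then I_n = V_th/R_th and R_n = R_th.
Step 1 — V_th is the open-circuit voltage V_A - V_B (nothing connected across the terminals).
Nodal analysis, taking node 2 as the 0 V reference.
Source V1 fixes V_0 = 9 V.
KCL at each unknown node (sum of currents leaving = 0; resistances in Ω):
  Node 1: (V_1 - 9)/120 + (V_1 - 0)/68 + (V_1 - 0)/510 = 0
Collecting terms: 0.025 × V_1 = 0.075  =>  V_1 = 3 V
V_th = V_1 - V_2 = 3 - 0 = 3 V
Step 2 — R_th: zero the source — replace V1 by a short circuit (node 2 merges into node 0) — and find the resistance seen between A (node 1) and B (node 0).
Reduce the network between node 1 (A) and node 0 (B) by series/parallel combination:
  Rp1 = R1 ‖ R2 ‖ R3 (parallel, all between nodes 0 and 1) = 1/(1/120 + 1/68 + 1/510) = 40 Ω
R_th = 40 Ω
I_n = V_th/R_th = 3/40 = 0.075 A, and R_n = R_th = 40 Ω

Final answer: I_n = 0.075 A, R_n = 40 Ω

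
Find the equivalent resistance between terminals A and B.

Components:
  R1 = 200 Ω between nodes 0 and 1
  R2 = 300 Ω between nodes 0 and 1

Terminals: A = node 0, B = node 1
Reduce the network between node 0 (A) and node 1 (B) by series/parallel combination:
  Rp1 = R1 ‖ R2 (parallel, both between nodes 0 and 1) = 1/(1/200 + 1/300) = 120 Ω
R_eq = 120 Ω

Final answer: 120 Ω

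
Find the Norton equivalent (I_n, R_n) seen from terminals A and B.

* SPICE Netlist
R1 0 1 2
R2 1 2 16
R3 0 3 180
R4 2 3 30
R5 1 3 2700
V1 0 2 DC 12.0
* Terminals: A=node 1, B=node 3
Find the Thévenin equivalent first; then I_n = V_th/R_th and R_n = R_th.
Step 1 — V_th is the open-circuit voltage V_A - V_B (nothing connected across the terminals).
Nodal analysis, taking node 2 as the 0 V reference.
Source V1 fixes V_0 = 12 V.
KCL at each unknown node (sum of currents leaving = 0; resistances in Ω):
  Node 1: (V_1 - 12)/2 + (V_1 - 0)/16 + (V_1 - V_3)/2700 = 0
  Node 3: (V_3 - 12)/180 + (V_3 - 0)/30 + (V_3 - V_1)/2700 = 0
Collecting terms (coefficients in siemens):
  0.5629·V_1 - 0.0003704·V_3 = 6
  0.03926·V_3 - 0.0003704·V_1 = 0.06667
Determinant D = (0.5629)(0.03926) - (-0.0003704)(-0.0003704) = 0.0221
V_1 = [(6)(0.03926) - (-0.0003704)(0.06667)]/D = 10.66 V
V_3 = [(0.5629)(0.06667) - (6)(-0.0003704)]/D = 1.799 V
V_th = V_1 - V_3 = 10.66 - 1.799 = 8.862 V
Step 2 — R_th: zero the source — replace V1 by a short circuit (node 2 merges into node 0) — and find the resistance seen between A (node 1) and B (node 3).
Reduce the network between node 1 (A) and node 3 (B) by series/parallel combination:
  Rp1 = R1 ‖ R2 (parallel, both between nodes 0 and 1) = 1/(1/2 + 1/16) = 1.778 Ω
  Rp2 = R3 ‖ R4 (parallel, both between nodes 0 and 3) = 1/(1/180 + 1/30) = 25.71 Ω
  Rs1 = Rp1 + Rp2 (series, joined only at node 0) = 1.778 + 25.71 = 27.49 Ω
  Rp3 = R5 ‖ Rs1 (parallel, both between nodes 1 and 3) = 1/(1/2700 + 1/27.49) = 27.21 Ω
R_th = 27.21 Ω
I_n = V_th/R_th = 8.862/27.21 = 0.3256 A, and R_n = R_th = 27.21 Ω

Final answer: I_n = 0.3256 A, R_n = 27.21 Ω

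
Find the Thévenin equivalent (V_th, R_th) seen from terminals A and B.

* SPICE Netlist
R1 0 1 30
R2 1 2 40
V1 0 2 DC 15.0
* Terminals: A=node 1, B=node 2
Step 1 — V_th is the open-circuit voltage V_A - V_B (nothing connected across the terminals).
Nodal analysis, taking node 2 as the 0 V reference.
Source V1 fixes V_0 = 15 V.
KCL at each unknown node (sum of currents leaving = 0; resistances in Ω):
  Node 1: (V_1 - 15)/30 + (V_1 - 0)/40 = 0
Collecting terms: 0.05833 × V_1 = 0.5  =>  V_1 = 8.571 V
V_th = V_1 - V_2 = 8.571 - 0 = 8.571 V
Step 2 — R_th: zero the source — replace V1 by a short circuit (node 2 merges into node 0) — and find the resistance seen between A (node 1) and B (node 0).
Reduce the network between node 1 (A) and node 0 (B) by series/parallel combination:
  Rp1 = R1 ‖ R2 (parallel, both between nodes 0 and 1) = 1/(1/30 + 1/40) = 17.14 Ω
R_th = 17.14 Ω

Final answer: V_th = 8.571 V, R_th = 17.14 Ω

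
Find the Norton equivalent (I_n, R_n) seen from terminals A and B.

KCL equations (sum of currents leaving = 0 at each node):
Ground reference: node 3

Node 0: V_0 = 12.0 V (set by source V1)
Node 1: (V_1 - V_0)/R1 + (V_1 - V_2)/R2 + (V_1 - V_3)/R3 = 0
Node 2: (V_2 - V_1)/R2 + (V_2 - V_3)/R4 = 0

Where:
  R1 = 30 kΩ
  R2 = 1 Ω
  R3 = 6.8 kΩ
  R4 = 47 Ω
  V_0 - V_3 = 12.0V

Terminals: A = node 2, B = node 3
Find the Thévenin equivalent first; then I_n = V_th/R_th and R_n = R_th.
Step 1 — V_th is the open-circuit voltage V_A - V_B (nothing connected across the terminals).
Nodal analysis, taking node 3 as the 0 V reference.
Source V1 fixes V_0 = 12 V.
KCL at each unknown node (sum of currents leaving = 0; resistances in Ω):
  Node 1: (V_1 - 12)/30000 + (V_1 - V_2)/1 + (V_1 - 0)/6800 = 0
  Node 2: (V_2 - V_1)/1 + (V_2 - 0)/47 = 0
Collecting terms (coefficients in siemens):
  1·V_1 - 1·V_2 = 0.0004
  1.021·V_2 - 1·V_1 = 0
Determinant D = (1)(1.021) - (-1)(-1) = 0.02146
V_1 = [(0.0004)(1.021) - (-1)(0)]/D = 0.01904 V
V_2 = [(1)(0) - (0.0004)(-1)]/D = 0.01864 V
V_th = V_2 - V_3 = 0.01864 - 0 = 0.01864 V
Step 2 — R_th: zero the source — replace V1 by a short circuit (node 3 merges into node 0) — and find the resistance seen between A (node 2) and B (node 0).
Reduce the network between node 2 (A) and node 0 (B) by series/parallel combination:
  Rp1 = R1 ‖ R3 (parallel, both between nodes 0 and 1) = 1/(1/30000 + 1/6800) = 5543 Ω
  Rs1 = R2 + Rp1 (series, joined only at node 1) = 1 + 5543 = 5544 Ω
  Rp2 = R4 ‖ Rs1 (parallel, both between nodes 0 and 2) = 1/(1/47 + 1/5544) = 46.6 Ω
R_th = 46.6 Ω
I_n = V_th/R_th = 0.01864/46.6 = 0.0003999 A, and R_n = R_th = 46.6 Ω

Final answer: I_n = 0.0003999 A, R_n = 46.6 Ω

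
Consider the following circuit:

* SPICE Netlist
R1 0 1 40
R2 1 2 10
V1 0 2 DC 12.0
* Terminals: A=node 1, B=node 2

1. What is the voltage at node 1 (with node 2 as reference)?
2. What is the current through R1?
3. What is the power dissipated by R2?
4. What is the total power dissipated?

Nodal analysis, taking node 2 as the 0 V reference.
Source V1 fixes V_0 = 12 V.
KCL at each unknown node (sum of currents leaving = 0; resistances in Ω):
  Node 1: (V_1 - 12)/40 + (V_1 - 0)/10 = 0
Collecting terms: 0.125 × V_1 = 0.3  =>  V_1 = 2.4 V
Part 1:
  Read off the nodal solution: V_1 = 2.4 V
Part 2:
  I_R1 = (V_0 - V_1)/R1 = (12 - 2.4)/40 = 0.24 A
  Magnitude: I_R1 = 0.24 A
Part 3:
  I_R2 = (V_1 - V_2)/R2 = (2.4 - 0)/10 = 0.24 A
  P_R2 = I_R2² × R2 = (0.24)² × 10 = 0.576 W
Part 4:
  Power in each resistor, P = (ΔV)²/R:
    P_R1 = (12 - 2.4)²/40 = 2.304 W
    P_R2 = (2.4 - 0)²/10 = 0.576 W
  P_total = P_R1 + P_R2 = 2.88 W

Final answers:
1. V_1 = 2.4 V
2. I_R1 = 0.24 A
3. P_R2 = 0.576 W
4. P_total = 2.88 W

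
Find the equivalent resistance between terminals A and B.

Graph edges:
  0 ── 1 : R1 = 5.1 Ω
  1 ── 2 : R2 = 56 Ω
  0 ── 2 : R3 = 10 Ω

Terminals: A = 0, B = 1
Reduce the network between node 0 (A) and node 1 (B) by series/parallel combination:
  Rs1 = R3 + R2 (series, joined only at node 2) = 10 + 56 = 66 Ω
  Rp1 = R1 ‖ Rs1 (parallel, both between nodes 0 and 1) = 1/(1/5.1 + 1/66) = 4.734 Ω
R_eq = 4.734 Ω

Final answer: 4.734 Ω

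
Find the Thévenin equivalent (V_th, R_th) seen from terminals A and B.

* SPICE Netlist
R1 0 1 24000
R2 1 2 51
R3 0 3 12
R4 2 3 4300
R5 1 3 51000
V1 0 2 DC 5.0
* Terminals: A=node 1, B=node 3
Step 1 — V_th is the open-circuit voltage V_A - V_B (nothing connected across the terminals).
Nodal analysis, taking node 2 as the 0 V reference.
Source V1 fixes V_0 = 5 V.
KCL at each unknown node (sum of currents leaving = 0; resistances in Ω):
  Node 1: (V_1 - 5)/24000 + (V_1 - 0)/51 + (V_1 - V_3)/51000 = 0
  Node 3: (V_3 - 5)/12 + (V_3 - 0)/4300 + (V_3 - V_1)/51000 = 0
Collecting terms (coefficients in siemens):
  0.01967·V_1 - 0.00001961·V_3 = 0.0002083
  0.08359·V_3 - 0.00001961·V_1 = 0.4167
Determinant D = (0.01967)(0.08359) - (-0.00001961)(-0.00001961) = 0.001644
V_1 = [(0.0002083)(0.08359) - (-0.00001961)(0.4167)]/D = 0.01556 V
V_3 = [(0.01967)(0.4167) - (0.0002083)(-0.00001961)]/D = 4.985 V
V_th = V_1 - V_3 = 0.01556 - 4.985 = -4.969 V
Step 2 — R_th: zero the source — replace V1 by a short circuit (node 2 merges into node 0) — and find the resistance seen between A (node 1) and B (node 3).
Reduce the network between node 1 (A) and node 3 (B) by series/parallel combination:
  Rp1 = R1 ‖ R2 (parallel, both between nodes 0 and 1) = 1/(1/24000 + 1/51) = 50.89 Ω
  Rp2 = R3 ‖ R4 (parallel, both between nodes 0 and 3) = 1/(1/12 + 1/4300) = 11.97 Ω
  Rs1 = Rp1 + Rp2 (series, joined only at node 0) = 50.89 + 11.97 = 62.86 Ω
  Rp3 = R5 ‖ Rs1 (parallel, both between nodes 1 and 3) = 1/(1/51000 + 1/62.86) = 62.78 Ω
R_th = 62.78 Ω

Final answer: V_th = -4.969 V, R_th = 62.78 Ω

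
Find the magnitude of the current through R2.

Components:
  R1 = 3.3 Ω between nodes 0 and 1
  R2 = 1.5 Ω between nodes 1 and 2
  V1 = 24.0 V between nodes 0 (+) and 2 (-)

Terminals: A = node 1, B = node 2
Nodal analysis, taking node 2 as the 0 V reference.
Source V1 fixes V_0 = 24 V.
KCL at each unknown node (sum of currents leaving = 0; resistances in Ω):
  Node 1: (V_1 - 24)/3.3 + (V_1 - 0)/1.5 = 0
Collecting terms: 0.9697 × V_1 = 7.273  =>  V_1 = 7.5 V
I_R2 = (V_1 - V_2)/R2 = (7.5 - 0)/1.5 = 5 A
|I_R2| = 5 A

Final answer: |I_R2| = 5 A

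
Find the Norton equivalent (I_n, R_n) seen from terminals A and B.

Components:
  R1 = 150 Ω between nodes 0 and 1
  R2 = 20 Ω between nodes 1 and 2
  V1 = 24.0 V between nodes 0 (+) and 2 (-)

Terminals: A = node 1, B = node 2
Find the Thévenin equivalent first; then I_n = V_th/R_th and R_n = R_th.
Step 1 — V_th is the open-circuit voltage V_A - V_B (nothing connected across the terminals).
Nodal analysis, taking node 2 as the 0 V reference.
Source V1 fixes V_0 = 24 V.
KCL at each unknown node (sum of currents leaving = 0; resistances in Ω):
  Node 1: (V_1 - 24)/150 + (V_1 - 0)/20 = 0
Collecting terms: 0.05667 × V_1 = 0.16  =>  V_1 = 2.824 V
V_th = V_1 - V_2 = 2.824 - 0 = 2.824 V
Step 2 — R_th: zero the source — replace V1 by a short circuit (node 2 merges into node 0) — and find the resistance seen between A (node 1) and B (node 0).
Reduce the network between node 1 (A) and node 0 (B) by series/parallel combination:
  Rp1 = R1 ‖ R2 (parallel, both between nodes 0 and 1) = 1/(1/150 + 1/20) = 17.65 Ω
R_th = 17.65 Ω
I_n = V_th/R_th = 2.824/17.65 = 0.16 A, and R_n = R_th = 17.65 Ω

Final answer: I_n = 0.16 A, R_n = 17.65 Ω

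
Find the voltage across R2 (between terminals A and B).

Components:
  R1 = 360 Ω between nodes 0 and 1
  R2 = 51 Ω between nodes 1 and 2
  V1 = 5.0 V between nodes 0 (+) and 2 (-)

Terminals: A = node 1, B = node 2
R1 and R2 are in series across V1 (node 0 → node 1 → node 2), and the output A–B is taken across R2, so this is a voltage divider.
Series current: I = V1/(R1 + R2) = 5/(360 + 51) = 5/411 = 0.01217 A
V_R2 = I × R2 = V1 × R2/(R1 + R2) = 5 × 51/411 = 0.6204 V

Final answer: 0.6204 V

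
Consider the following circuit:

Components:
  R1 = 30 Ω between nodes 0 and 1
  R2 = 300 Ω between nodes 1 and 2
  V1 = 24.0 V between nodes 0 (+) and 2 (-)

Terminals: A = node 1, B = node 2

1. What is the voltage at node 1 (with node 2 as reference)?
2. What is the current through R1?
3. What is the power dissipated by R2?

Nodal analysis, taking node 2 as the 0 V reference.
Source V1 fixes V_0 = 24 V.
KCL at each unknown node (sum of currents leaving = 0; resistances in Ω):
  Node 1: (V_1 - 24)/30 + (V_1 - 0)/300 = 0
Collecting terms: 0.03667 × V_1 = 0.8  =>  V_1 = 21.82 V
Part 1:
  Read off the nodal solution: V_1 = 21.82 V
Part 2:
  I_R1 = (V_0 - V_1)/R1 = (24 - 21.82)/30 = 0.07273 A
  Magnitude: I_R1 = 0.07273 A
Part 3:
  I_R2 = (V_1 - V_2)/R2 = (21.82 - 0)/300 = 0.07273 A
  P_R2 = I_R2² × R2 = (0.07273)² × 300 = 1.587 W

Final answers:
1. V_1 = 21.82 V
2. I_R1 = 0.07273 A
3. P_R2 = 1.587 W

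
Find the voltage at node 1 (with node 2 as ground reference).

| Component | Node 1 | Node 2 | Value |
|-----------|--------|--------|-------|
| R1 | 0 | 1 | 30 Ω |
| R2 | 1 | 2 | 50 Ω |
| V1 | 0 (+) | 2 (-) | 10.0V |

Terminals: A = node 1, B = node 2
Nodal analysis, taking node 2 as the 0 V reference.
Source V1 fixes V_0 = 10 V.
KCL at each unknown node (sum of currents leaving = 0; resistances in Ω):
  Node 1: (V_1 - 10)/30 + (V_1 - 0)/50 = 0
Collecting terms: 0.05333 × V_1 = 0.3333  =>  V_1 = 6.25 V
The requested potential is V_1 = 6.25 V.

Final answer: V_1 = 6.25 V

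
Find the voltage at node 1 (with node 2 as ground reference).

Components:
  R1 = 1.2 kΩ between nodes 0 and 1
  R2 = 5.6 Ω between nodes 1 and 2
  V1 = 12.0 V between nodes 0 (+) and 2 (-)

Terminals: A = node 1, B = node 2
Nodal analysis, taking node 2 as the 0 V reference.
Source V1 fixes V_0 = 12 V.
KCL at each unknown node (sum of currents leaving = 0; resistances in Ω):
  Node 1: (V_1 - 12)/1200 + (V_1 - 0)/5.6 = 0
Collecting terms: 0.1794 × V_1 = 0.01  =>  V_1 = 0.05574 V
The requested potential is V_1 = 0.05574 V.

Final answer: V_1 = 0.05574 V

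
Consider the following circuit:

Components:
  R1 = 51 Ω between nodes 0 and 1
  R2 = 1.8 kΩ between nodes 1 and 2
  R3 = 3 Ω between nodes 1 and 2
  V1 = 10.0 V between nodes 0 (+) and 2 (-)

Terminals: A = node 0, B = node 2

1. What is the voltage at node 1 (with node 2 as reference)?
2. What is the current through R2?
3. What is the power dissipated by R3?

Nodal analysis, taking node 2 as the 0 V reference.
Source V1 fixes V_0 = 10 V.
KCL at each unknown node (sum of currents leaving = 0; resistances in Ω):
  Node 1: (V_1 - 10)/51 + (V_1 - 0)/1800 + (V_1 - 0)/3 = 0
Collecting terms: 0.3535 × V_1 = 0.1961  =>  V_1 = 0.5547 V
Part 1:
  Read off the nodal solution: V_1 = 0.5547 V
Part 2:
  I_R2 = (V_1 - V_2)/R2 = (0.5547 - 0)/1800 = 0.0003082 A
  Magnitude: I_R2 = 0.0003082 A
Part 3:
  I_R3 = (V_1 - V_2)/R3 = (0.5547 - 0)/3 = 0.1849 A
  P_R3 = I_R3² × R3 = (0.1849)² × 3 = 0.1026 W

Final answers:
1. V_1 = 0.5547 V
2. I_R2 = 0.0003082 A
3. P_R3 = 0.1026 W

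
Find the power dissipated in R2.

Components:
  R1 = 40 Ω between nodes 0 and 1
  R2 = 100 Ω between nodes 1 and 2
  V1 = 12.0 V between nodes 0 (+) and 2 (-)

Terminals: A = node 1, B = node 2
Nodal analysis, taking node 2 as the 0 V reference.
Source V1 fixes V_0 = 12 V.
KCL at each unknown node (sum of currents leaving = 0; resistances in Ω):
  Node 1: (V_1 - 12)/40 + (V_1 - 0)/100 = 0
Collecting terms: 0.035 × V_1 = 0.3  =>  V_1 = 8.571 V
I_R2 = (V_1 - V_2)/R2 = (8.571 - 0)/100 = 0.08571 A
P_R2 = I_R2² × R2 = (0.08571)² × 100 = 0.7347 W

Final answer: 0.7347 W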